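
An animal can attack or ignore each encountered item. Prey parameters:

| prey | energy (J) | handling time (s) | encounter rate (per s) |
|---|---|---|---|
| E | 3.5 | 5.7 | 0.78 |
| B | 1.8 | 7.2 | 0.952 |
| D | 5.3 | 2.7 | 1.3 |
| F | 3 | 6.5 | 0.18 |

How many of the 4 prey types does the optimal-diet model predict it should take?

Rank by E/h (J/s): D 1.96, E 0.614, F 0.462, B 0.25. Include each in turn until the next type's E/h falls below the running intake rate.
Rate on top 1: 1.528. E: 0.614 < 1.528 → exclude; stop.
Optimal diet: D — 1 of 4 types.

1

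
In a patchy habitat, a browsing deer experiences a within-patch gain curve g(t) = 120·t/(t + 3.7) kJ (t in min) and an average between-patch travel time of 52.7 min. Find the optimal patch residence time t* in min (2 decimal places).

13.96 min

Optimal t* satisfies g'(t*) = g(t*)/(T + t*).
g'(t) = 120·3.7/(t + 3.7)². Setting 120·3.7/(t+3.7)² = 120t/[(t+3.7)(52.7+t)] gives 3.7(52.7+t) = t(t+3.7), so t² = 3.7×52.7 = 195.
t* = √195 = 13.96 min.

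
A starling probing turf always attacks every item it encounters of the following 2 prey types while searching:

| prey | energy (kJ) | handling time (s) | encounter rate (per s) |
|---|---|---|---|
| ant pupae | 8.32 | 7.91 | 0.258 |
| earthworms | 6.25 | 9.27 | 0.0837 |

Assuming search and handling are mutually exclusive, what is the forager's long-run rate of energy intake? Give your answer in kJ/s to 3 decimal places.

0.699 kJ/s

R = Σλ_iE_i / (1 + Σλ_ih_i)
Numerator: 0.258×8.32 + 0.0837×6.25 = 2.67
Denominator: 1 + 0.258×7.91 + 0.0837×9.27 = 3.817
R = 2.67/3.817 = 0.6995 kJ/s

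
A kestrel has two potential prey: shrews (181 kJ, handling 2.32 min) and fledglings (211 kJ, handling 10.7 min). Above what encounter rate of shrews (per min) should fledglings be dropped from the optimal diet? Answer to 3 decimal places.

0.146 per min

At the threshold, the rate on shrews alone equals the profitability of fledglings: λ·181/(1 + λ·2.32) = 211/10.7 = 19.72.
Rearranging, λ(181 − 19.72×2.32) = 19.72, so λ = 19.72/135.3 = 0.1458 per min.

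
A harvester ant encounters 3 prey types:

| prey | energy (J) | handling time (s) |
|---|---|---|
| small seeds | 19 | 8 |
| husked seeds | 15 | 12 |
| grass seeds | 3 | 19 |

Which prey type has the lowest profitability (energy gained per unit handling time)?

Profitability E/h (J/s): small seeds = 19/8 = 2.38, husked seeds = 15/12 = 1.25, grass seeds = 3/19 = 0.158.
Ranked: small seeds > husked seeds > grass seeds.

grass seeds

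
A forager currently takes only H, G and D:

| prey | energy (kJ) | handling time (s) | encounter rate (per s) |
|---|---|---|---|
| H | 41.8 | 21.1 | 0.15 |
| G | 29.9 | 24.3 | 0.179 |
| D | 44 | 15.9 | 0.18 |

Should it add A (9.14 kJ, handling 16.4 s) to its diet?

On H, G and D alone, R = ΣλE/(1+Σλh) = 19.54/11.38 = 1.718 kJ/s.
A: E/h = 9.14/16.4 = 0.5573 kJ/s.
Since 0.5573 < R, time spent handling A is better spent searching.

No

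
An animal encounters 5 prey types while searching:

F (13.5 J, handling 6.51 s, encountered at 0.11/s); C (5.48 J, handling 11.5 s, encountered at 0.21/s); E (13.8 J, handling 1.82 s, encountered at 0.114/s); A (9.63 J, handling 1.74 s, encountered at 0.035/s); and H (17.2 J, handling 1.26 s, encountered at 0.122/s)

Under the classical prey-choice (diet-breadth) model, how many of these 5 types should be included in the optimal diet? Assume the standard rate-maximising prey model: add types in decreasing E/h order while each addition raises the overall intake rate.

Rank by E/h (J/s): H 13.7, E 7.58, A 5.53, F 2.07, C 0.477. Include each in turn until the next type's E/h falls below the running intake rate.
Rate on top 1: 1.819. E: 7.58 > 1.819 → include.
Rate on top 2: 2.697. A: 5.53 > 2.697 → include.
Rate on top 3: 2.819. F: 2.07 < 2.819 → exclude; stop.
Optimal diet: H, E, A — 3 of 5 types.

3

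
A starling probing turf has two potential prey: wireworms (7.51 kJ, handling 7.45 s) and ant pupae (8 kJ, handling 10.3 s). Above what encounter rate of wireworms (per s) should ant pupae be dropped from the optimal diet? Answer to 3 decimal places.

Drop ant pupae once their profitability E₂/h₂ falls below the rate achievable on wireworms alone: E₂/h₂ = λE₁/(1 + λh₁).
Solve for λ: λE₁h₂ = E₂(1 + λh₁) → λ(E₁h₂ − E₂h₁) = E₂ → λ = E₂/(E₁h₂ − E₂h₁).
λ = 8/(7.51×10.3 − 8×7.45) = 8/17.75 = 0.4506 per s.

0.451 per s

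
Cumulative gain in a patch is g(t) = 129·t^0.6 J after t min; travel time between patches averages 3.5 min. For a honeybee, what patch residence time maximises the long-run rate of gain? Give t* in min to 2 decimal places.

By the marginal value theorem, leave when the instantaneous gain rate g'(t) equals the habitat-wide average g(t)/(T + t).
g'(t) = 0.6·129·t^-0.4. Setting 0.6·129·t^-0.4 = 129·t^0.6/(3.5+t) gives 0.6(3.5+t) = t, so 0.40·t = 0.6×3.5.
t* = 0.6×3.5/0.40 = 5.25 min.

5.25 min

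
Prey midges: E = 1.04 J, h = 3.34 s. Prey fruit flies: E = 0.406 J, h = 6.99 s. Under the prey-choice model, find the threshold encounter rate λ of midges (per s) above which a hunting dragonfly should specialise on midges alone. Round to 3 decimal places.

The zero-one rule: include fruit flies iff E₂/h₂ > λE₁/(1+λh₁). Equality gives the switch point.
λE₁h₂ = E₂ + λE₂h₁ ⇒ λ = E₂/(E₁h₂ − E₂h₁) = 0.406/(7.27 − 1.356) = 0.06866 per s.

0.069 per s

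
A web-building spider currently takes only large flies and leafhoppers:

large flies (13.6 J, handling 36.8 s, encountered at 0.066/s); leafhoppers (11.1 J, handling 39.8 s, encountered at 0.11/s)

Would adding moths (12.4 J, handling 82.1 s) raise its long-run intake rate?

Intake rate on the current diet: R = (0.066×13.6 + 0.11×11.1) / (1 + 0.066×36.8 + 0.11×39.8) = 2.119/7.807 = 0.2714 J/s.
Profitability of moths: 12.4/82.1 = 0.151 J/s.
Since 0.151 < R, time spent handling moths is better spent searching.

No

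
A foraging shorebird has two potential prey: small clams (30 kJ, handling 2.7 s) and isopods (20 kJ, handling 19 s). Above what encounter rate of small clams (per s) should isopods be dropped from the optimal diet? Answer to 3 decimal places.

0.039 per s

Drop isopods once their profitability E₂/h₂ falls below the rate achievable on small clams alone: E₂/h₂ = λE₁/(1 + λh₁).
Solve for λ: λE₁h₂ = E₂(1 + λh₁) → λ(E₁h₂ − E₂h₁) = E₂ → λ = E₂/(E₁h₂ − E₂h₁).
λ = 20/(30×19 − 20×2.7) = 20/516 = 0.03876 per s.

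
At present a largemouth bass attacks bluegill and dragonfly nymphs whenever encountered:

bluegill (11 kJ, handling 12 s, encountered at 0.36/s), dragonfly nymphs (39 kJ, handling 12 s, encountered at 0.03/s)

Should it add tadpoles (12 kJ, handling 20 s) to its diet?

On bluegill and dragonfly nymphs alone, R = ΣλE/(1+Σλh) = 5.13/5.68 = 0.9032 kJ/s.
Profitability of tadpoles: 12/20 = 0.6 kJ/s.
0.6 < 0.9032, so adding tadpoles would lower the average — exclude it.

No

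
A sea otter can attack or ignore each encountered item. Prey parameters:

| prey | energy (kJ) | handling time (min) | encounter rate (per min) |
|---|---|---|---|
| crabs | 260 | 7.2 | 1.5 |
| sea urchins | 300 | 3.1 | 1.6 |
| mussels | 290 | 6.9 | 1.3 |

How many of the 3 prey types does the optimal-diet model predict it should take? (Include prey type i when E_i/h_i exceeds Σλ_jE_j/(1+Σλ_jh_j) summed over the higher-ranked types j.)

Rank by E/h (kJ/min): sea urchins 96.8, mussels 42, crabs 36.1. Include each in turn until the next type's E/h falls below the running intake rate.
Rate on top 1: 80.54. mussels: 42 < 80.54 → exclude; stop.
Optimal diet: sea urchins — 1 of 3 types.

1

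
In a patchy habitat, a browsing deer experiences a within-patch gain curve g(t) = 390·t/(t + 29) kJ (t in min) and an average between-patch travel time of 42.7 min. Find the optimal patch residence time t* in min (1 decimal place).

Optimal t* satisfies g'(t*) = g(t*)/(T + t*).
g'(t) = 390·29/(t + 29)². Setting 390·29/(t+29)² = 390t/[(t+29)(42.7+t)] gives 29(42.7+t) = t(t+29), so t² = 29×42.7 = 1238.
t* = √1238 = 35.19 min.

35.2 min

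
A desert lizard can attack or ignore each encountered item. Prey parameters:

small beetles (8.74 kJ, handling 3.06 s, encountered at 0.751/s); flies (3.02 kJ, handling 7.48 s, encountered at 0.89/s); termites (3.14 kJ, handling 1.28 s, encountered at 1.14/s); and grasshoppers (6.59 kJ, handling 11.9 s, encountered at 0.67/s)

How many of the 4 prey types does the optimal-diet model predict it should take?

2

Profitabilities (E/h, kJ/s): small beetles 2.86, termites 2.45, grasshoppers 0.554, flies 0.404. Add prey in this order while the next type's profitability exceeds the intake rate on those already taken.
Rate on top 1: 1.99. termites: 2.45 > 1.99 → include.
Rate on top 2: 2.132. grasshoppers: 0.554 < 2.132 → exclude; stop.
Optimal diet: small beetles, termites — 2 of 4 types.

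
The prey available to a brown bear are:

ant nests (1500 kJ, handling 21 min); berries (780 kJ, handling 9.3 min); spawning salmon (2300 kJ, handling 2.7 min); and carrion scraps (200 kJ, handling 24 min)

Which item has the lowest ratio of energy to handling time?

carrion scraps

Profitability E/h (kJ/min): ant nests = 1500/21 = 71.4, berries = 780/9.3 = 83.9, spawning salmon = 2300/2.7 = 852, carrion scraps = 200/24 = 8.33.
Ranked: spawning salmon > berries > ant nests > carrion scraps.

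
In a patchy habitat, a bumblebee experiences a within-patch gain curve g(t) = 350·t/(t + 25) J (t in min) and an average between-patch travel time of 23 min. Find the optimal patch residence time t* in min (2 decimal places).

23.98 min

Optimal t* satisfies g'(t*) = g(t*)/(T + t*).
g'(t) = 350·25/(t + 25)². Setting 350·25/(t+25)² = 350t/[(t+25)(23+t)] gives 25(23+t) = t(t+25), so t² = 25×23 = 575.
t* = √575 = 23.98 min.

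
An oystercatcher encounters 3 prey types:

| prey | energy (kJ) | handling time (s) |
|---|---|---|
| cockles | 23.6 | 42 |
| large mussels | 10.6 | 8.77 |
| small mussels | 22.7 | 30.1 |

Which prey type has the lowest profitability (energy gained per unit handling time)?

cockles

In descending order of E/h:
large mussels: 10.6/8.77 = 1.21 kJ/s
small mussels: 22.7/30.1 = 0.754 kJ/s
cockles: 23.6/42 = 0.562 kJ/s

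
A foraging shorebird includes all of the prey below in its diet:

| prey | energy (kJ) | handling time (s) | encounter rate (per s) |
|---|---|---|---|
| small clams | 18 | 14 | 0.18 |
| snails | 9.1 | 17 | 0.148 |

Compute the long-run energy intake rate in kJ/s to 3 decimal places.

0.760 kJ/s

R = (0.18×18 + 0.148×9.1) / (1 + 0.18×14 + 0.148×17) = 4.587/6.036 = 0.7599 kJ/s.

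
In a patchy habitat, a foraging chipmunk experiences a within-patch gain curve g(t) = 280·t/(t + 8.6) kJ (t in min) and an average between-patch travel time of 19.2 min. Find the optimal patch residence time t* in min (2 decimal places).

12.85 min

Maximise g(t)/(T+t): set derivative to zero → g'(t)(T+t) = g(t).
g'(t) = 280·8.6/(t + 8.6)². Setting 280·8.6/(t+8.6)² = 280t/[(t+8.6)(19.2+t)] gives 8.6(19.2+t) = t(t+8.6), so t² = 8.6×19.2 = 165.1.
t* = √165.1 = 12.85 min.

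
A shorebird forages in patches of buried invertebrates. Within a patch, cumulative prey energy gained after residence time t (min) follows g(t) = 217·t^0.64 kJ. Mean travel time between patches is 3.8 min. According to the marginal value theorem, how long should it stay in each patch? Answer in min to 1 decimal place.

By the marginal value theorem, leave when the instantaneous gain rate g'(t) equals the habitat-wide average g(t)/(T + t).
g'(t) = 0.64·217·t^-0.36. Setting 0.64·217·t^-0.36 = 217·t^0.64/(3.8+t) gives 0.64(3.8+t) = t, so 0.36·t = 0.64×3.8.
t* = 0.64×3.8/0.36 = 6.756 min.

6.8 min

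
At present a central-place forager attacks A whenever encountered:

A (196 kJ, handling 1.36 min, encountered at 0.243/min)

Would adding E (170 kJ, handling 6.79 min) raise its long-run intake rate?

No

On A alone, R = ΣλE/(1+Σλh) = 47.63/1.33 = 35.8 kJ/min.
E: E/h = 170/6.79 = 25.04 kJ/min.
25.04 < 35.8, so adding E would lower the average — exclude it.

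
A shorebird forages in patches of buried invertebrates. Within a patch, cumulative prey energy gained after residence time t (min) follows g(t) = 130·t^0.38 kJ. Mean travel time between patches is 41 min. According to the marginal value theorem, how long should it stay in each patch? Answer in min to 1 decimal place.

By the marginal value theorem, leave when the instantaneous gain rate g'(t) equals the habitat-wide average g(t)/(T + t).
g'(t) = 0.38·130·t^-0.62. Setting 0.38·130·t^-0.62 = 130·t^0.38/(41+t) gives 0.38(41+t) = t, so 0.62·t = 0.38×41.
t* = 0.38×41/0.62 = 25.13 min.

25.1 min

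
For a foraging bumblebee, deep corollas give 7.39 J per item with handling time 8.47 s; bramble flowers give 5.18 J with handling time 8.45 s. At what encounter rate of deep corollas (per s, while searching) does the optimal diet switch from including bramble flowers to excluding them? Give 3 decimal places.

At the threshold, the rate on deep corollas alone equals the profitability of bramble flowers: λ·7.39/(1 + λ·8.47) = 5.18/8.45 = 0.613.
Rearranging, λ(7.39 − 0.613×8.47) = 0.613, so λ = 0.613/2.198 = 0.2789 per s.

0.279 per s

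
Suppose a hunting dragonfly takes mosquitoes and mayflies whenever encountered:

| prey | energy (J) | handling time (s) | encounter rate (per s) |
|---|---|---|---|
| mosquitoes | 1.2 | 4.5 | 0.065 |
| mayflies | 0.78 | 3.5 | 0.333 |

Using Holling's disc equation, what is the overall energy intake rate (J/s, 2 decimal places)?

Energy encountered per unit search time: 0.065×1.2 + 0.333×0.78 = 0.3377 J/s.
Handling time per unit search time: 0.065×4.5 + 0.333×3.5 = 1.458.
Rate = 0.3377/(1 + 1.458) = 0.1374 J/s.

0.14 J/s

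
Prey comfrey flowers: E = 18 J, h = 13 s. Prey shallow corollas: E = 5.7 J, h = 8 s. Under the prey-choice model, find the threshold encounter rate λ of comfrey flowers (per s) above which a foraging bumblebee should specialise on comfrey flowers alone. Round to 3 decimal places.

The zero-one rule: include shallow corollas iff E₂/h₂ > λE₁/(1+λh₁). Equality gives the switch point.
λE₁h₂ = E₂ + λE₂h₁ ⇒ λ = E₂/(E₁h₂ − E₂h₁) = 5.7/(144 − 74.1) = 0.08155 per s.

0.082 per s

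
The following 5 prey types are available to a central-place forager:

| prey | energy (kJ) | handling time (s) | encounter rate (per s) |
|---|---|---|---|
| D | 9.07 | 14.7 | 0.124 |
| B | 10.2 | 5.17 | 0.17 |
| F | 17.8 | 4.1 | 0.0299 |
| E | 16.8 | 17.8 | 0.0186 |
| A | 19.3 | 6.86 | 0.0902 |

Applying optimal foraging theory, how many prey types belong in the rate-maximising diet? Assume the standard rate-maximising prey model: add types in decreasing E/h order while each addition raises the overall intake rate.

Profitabilities (E/h, kJ/s): F 4.34, A 2.81, B 1.97, E 0.944, D 0.617. Add prey in this order while the next type's profitability exceeds the intake rate on those already taken.
Rate on top 1: 0.4741. A: 2.81 > 0.4741 → include.
Rate on top 2: 1.305. B: 1.97 > 1.305 → include.
Rate on top 3: 1.529. E: 0.944 < 1.529 → exclude; stop.
Optimal diet: F, A, B — 3 of 5 types.

3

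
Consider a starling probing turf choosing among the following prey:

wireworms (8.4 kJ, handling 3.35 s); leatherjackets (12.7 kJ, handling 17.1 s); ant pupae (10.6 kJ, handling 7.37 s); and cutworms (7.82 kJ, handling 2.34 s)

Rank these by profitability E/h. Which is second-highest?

In descending order of E/h:
cutworms: 7.82/2.34 = 3.34 kJ/s
wireworms: 8.4/3.35 = 2.51 kJ/s
ant pupae: 10.6/7.37 = 1.44 kJ/s
leatherjackets: 12.7/17.1 = 0.743 kJ/s

wireworms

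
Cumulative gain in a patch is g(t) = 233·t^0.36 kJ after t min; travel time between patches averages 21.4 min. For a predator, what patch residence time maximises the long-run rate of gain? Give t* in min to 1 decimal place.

By the marginal value theorem, leave when the instantaneous gain rate g'(t) equals the habitat-wide average g(t)/(T + t).
g'(t) = 0.36·233·t^-0.64. Setting 0.36·233·t^-0.64 = 233·t^0.36/(21.4+t) gives 0.36(21.4+t) = t, so 0.64·t = 0.36×21.4.
t* = 0.36×21.4/0.64 = 12.04 min.

12.0 min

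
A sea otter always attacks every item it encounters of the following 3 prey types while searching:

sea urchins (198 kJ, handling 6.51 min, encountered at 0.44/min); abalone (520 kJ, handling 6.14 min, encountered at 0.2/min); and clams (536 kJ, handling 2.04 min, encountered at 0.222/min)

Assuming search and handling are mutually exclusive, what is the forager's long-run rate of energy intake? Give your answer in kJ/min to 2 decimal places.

R = Σλ_iE_i / (1 + Σλ_ih_i)
Numerator: 0.44×198 + 0.2×520 + 0.222×536 = 310.1
Denominator: 1 + 0.44×6.51 + 0.2×6.14 + 0.222×2.04 = 5.545
R = 310.1/5.545 = 55.92 kJ/min

55.92 kJ/min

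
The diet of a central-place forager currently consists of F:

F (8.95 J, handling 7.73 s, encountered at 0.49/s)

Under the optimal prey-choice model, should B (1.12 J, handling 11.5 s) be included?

On F alone, R = ΣλE/(1+Σλh) = 4.385/4.788 = 0.916 J/s.
Profitability of B: 1.12/11.5 = 0.09739 J/s.
Since 0.09739 < R, time spent handling B is better spent searching.

No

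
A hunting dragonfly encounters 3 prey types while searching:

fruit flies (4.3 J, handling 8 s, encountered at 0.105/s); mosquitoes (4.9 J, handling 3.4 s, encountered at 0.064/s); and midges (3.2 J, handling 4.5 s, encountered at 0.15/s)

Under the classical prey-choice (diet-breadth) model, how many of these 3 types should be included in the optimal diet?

3

Rank by E/h (J/s): mosquitoes 1.44, midges 0.711, fruit flies 0.537. Include each in turn until the next type's E/h falls below the running intake rate.
Rate on top 1: 0.2576. midges: 0.711 > 0.2576 → include.
Rate on top 2: 0.4193. fruit flies: 0.537 > 0.4193 → include.
Optimal diet: mosquitoes, midges, fruit flies — 3 of 3 types.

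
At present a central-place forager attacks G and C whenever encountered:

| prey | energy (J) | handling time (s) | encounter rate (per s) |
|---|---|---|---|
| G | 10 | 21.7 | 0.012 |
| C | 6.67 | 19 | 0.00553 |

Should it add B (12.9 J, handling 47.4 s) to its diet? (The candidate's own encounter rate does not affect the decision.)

Yes

On G and C alone, R = ΣλE/(1+Σλh) = 0.1569/1.365 = 0.1149 J/s.
B: E/h = 12.9/47.4 = 0.2722 J/s.
0.2722 > 0.1149, so adding B raises the average — include it.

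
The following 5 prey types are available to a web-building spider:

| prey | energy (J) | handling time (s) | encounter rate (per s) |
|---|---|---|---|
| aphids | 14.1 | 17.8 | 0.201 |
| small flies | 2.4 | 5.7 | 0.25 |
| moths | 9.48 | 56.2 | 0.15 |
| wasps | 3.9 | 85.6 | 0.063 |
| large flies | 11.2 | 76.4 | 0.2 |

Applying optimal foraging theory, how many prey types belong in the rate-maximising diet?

1

Rank by E/h (J/s): aphids 0.792, small flies 0.421, moths 0.169, large flies 0.147, wasps 0.0456. Include each in turn until the next type's E/h falls below the running intake rate.
Rate on top 1: 0.6191. small flies: 0.421 < 0.6191 → exclude; stop.
Optimal diet: aphids — 1 of 5 types.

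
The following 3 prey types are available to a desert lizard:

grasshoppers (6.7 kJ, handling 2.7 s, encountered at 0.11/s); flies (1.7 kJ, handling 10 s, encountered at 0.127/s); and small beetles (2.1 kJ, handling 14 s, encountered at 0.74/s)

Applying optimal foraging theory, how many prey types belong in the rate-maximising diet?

Profitabilities (E/h, kJ/s): grasshoppers 2.48, flies 0.17, small beetles 0.15. Add prey in this order while the next type's profitability exceeds the intake rate on those already taken.
Rate on top 1: 0.5682. flies: 0.17 < 0.5682 → exclude; stop.
Optimal diet: grasshoppers — 1 of 3 types.

1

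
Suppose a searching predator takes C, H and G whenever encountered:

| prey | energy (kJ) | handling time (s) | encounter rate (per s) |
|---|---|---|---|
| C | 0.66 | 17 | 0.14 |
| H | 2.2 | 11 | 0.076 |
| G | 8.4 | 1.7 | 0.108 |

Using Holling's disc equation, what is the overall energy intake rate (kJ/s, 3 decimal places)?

R = (0.14×0.66 + 0.076×2.2 + 0.108×8.4) / (1 + 0.14×17 + 0.076×11 + 0.108×1.7) = 1.167/4.4 = 0.2652 kJ/s.

0.265 kJ/s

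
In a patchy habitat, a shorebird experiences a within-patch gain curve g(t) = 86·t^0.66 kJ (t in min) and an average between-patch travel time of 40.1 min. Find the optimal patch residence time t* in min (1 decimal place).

Optimal t* satisfies g'(t*) = g(t*)/(T + t*).
g'(t) = 0.66·86·t^-0.34. Setting 0.66·86·t^-0.34 = 86·t^0.66/(40.1+t) gives 0.66(40.1+t) = t, so 0.34·t = 0.66×40.1.
t* = 0.66×40.1/0.34 = 77.84 min.

77.8 min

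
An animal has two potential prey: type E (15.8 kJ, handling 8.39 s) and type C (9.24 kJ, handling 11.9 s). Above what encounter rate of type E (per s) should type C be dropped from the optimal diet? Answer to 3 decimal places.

0.084 per s

At the threshold, the rate on type E alone equals the profitability of type C: λ·15.8/(1 + λ·8.39) = 9.24/11.9 = 0.7765.
Rearranging, λ(15.8 − 0.7765×8.39) = 0.7765, so λ = 0.7765/9.285 = 0.08362 per s.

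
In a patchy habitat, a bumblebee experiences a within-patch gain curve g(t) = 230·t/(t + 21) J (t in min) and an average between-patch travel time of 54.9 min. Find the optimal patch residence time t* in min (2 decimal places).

Maximise g(t)/(T+t): set derivative to zero → g'(t)(T+t) = g(t).
g'(t) = 230·21/(t + 21)². Setting 230·21/(t+21)² = 230t/[(t+21)(54.9+t)] gives 21(54.9+t) = t(t+21), so t² = 21×54.9 = 1153.
t* = √1153 = 33.95 min.

33.95 min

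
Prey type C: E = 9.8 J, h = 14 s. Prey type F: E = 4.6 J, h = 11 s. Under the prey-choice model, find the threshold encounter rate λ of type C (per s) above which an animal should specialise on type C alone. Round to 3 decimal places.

At the threshold, the rate on type C alone equals the profitability of type F: λ·9.8/(1 + λ·14) = 4.6/11 = 0.4182.
Rearranging, λ(9.8 − 0.4182×14) = 0.4182, so λ = 0.4182/3.945 = 0.106 per s.

0.106 per s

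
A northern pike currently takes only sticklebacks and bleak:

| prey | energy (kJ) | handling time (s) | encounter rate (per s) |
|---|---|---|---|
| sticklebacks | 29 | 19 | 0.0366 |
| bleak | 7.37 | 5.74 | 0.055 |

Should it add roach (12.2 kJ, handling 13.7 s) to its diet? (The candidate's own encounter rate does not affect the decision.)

Yes

Current rate: (0.0366×29 + 0.055×7.37)/(1 + 0.0366×19 + 0.055×5.74) = 0.7293 kJ/s.
Profitability of roach: 12.2/13.7 = 0.8905 kJ/s.
0.8905 > 0.7293, so adding roach raises the average — include it.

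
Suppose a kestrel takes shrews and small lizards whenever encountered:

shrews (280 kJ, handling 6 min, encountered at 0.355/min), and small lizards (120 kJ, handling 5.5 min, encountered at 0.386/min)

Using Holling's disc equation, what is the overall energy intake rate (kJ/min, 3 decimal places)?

27.740 kJ/min

R = Σλ_iE_i / (1 + Σλ_ih_i)
Numerator: 0.355×280 + 0.386×120 = 145.7
Denominator: 1 + 0.355×6 + 0.386×5.5 = 5.253
R = 145.7/5.253 = 27.74 kJ/min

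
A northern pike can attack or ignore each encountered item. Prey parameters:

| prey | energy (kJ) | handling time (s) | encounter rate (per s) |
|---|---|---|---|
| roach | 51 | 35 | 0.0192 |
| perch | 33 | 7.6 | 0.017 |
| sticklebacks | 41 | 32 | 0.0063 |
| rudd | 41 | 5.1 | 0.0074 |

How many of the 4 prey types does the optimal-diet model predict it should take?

4

Rank by E/h (kJ/s): rudd 8.04, perch 4.34, roach 1.46, sticklebacks 1.28. Include each in turn until the next type's E/h falls below the running intake rate.
Rate on top 1: 0.2924. perch: 4.34 > 0.2924 → include.
Rate on top 2: 0.7407. roach: 1.46 > 0.7407 → include.
Rate on top 3: 1.003. sticklebacks: 1.28 > 1.003 → include.
Optimal diet: rudd, perch, roach, sticklebacks — 4 of 4 types.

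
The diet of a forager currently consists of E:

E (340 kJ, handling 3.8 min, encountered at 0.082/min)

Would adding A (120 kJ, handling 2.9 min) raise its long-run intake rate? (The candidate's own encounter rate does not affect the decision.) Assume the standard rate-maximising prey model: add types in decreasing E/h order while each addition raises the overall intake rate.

Intake rate on the current diet: R = (0.082×340) / (1 + 0.082×3.8) = 27.88/1.312 = 21.26 kJ/min.
A: E/h = 120/2.9 = 41.38 kJ/min.
Since 41.38 > R, including A increases the long-run rate.

Yes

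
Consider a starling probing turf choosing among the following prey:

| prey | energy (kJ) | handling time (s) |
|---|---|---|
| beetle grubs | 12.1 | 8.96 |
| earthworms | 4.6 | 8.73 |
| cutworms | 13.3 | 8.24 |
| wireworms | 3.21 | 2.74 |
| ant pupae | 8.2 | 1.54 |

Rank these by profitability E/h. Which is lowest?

Profitability E/h (kJ/s): beetle grubs = 12.1/8.96 = 1.35, earthworms = 4.6/8.73 = 0.527, cutworms = 13.3/8.24 = 1.61, wireworms = 3.21/2.74 = 1.17, ant pupae = 8.2/1.54 = 5.32.
Ranked: ant pupae > cutworms > beetle grubs > wireworms > earthworms.

earthworms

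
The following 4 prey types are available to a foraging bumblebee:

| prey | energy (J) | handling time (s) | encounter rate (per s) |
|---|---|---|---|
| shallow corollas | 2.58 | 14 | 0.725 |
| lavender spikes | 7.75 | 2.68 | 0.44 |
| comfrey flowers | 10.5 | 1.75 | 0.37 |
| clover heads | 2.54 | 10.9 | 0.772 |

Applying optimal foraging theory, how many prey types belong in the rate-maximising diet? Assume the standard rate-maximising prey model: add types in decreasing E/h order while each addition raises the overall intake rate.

2

Profitabilities (E/h, J/s): comfrey flowers 6, lavender spikes 2.89, clover heads 0.233, shallow corollas 0.184. Add prey in this order while the next type's profitability exceeds the intake rate on those already taken.
Rate on top 1: 2.358. lavender spikes: 2.89 > 2.358 → include.
Rate on top 2: 2.581. clover heads: 0.233 < 2.581 → exclude; stop.
Optimal diet: comfrey flowers, lavender spikes — 2 of 4 types.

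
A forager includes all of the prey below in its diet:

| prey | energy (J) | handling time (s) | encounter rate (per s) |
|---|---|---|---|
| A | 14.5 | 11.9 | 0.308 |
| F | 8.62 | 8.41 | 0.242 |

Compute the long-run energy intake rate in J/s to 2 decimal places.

R = (0.308×14.5 + 0.242×8.62) / (1 + 0.308×11.9 + 0.242×8.41) = 6.552/6.7 = 0.9779 J/s.

0.98 J/s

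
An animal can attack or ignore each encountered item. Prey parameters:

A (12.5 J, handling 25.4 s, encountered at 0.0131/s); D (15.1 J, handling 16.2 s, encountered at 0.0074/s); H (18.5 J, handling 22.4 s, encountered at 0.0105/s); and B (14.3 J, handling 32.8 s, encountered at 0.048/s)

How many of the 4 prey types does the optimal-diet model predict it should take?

E/h in descending order: D 0.932, H 0.826, A 0.492, B 0.436 J/s. The optimal diet is the largest prefix of this list for which every included type satisfies E_i/h_i > R on the types above it.
Rate on top 1: 0.09978. H: 0.826 > 0.09978 → include.
Rate on top 2: 0.2258. A: 0.492 > 0.2258 → include.
Rate on top 3: 0.2783. B: 0.436 > 0.2783 → include.
Optimal diet: D, H, A, B — 4 of 4 types.

4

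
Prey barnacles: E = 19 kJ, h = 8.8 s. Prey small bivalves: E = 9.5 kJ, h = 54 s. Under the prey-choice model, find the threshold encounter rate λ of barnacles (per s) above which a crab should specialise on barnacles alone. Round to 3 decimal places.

At the threshold, the rate on barnacles alone equals the profitability of small bivalves: λ·19/(1 + λ·8.8) = 9.5/54 = 0.1759.
Rearranging, λ(19 − 0.1759×8.8) = 0.1759, so λ = 0.1759/17.45 = 0.01008 per s.

0.010 per s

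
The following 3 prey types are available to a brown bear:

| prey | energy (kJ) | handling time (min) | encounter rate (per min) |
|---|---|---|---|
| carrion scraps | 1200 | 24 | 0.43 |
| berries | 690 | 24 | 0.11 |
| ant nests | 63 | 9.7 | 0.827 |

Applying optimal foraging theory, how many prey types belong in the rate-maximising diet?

1

Profitabilities (E/h, kJ/min): carrion scraps 50, berries 28.8, ant nests 6.49. Add prey in this order while the next type's profitability exceeds the intake rate on those already taken.
Rate on top 1: 45.58. berries: 28.8 < 45.58 → exclude; stop.
Optimal diet: carrion scraps — 1 of 3 types.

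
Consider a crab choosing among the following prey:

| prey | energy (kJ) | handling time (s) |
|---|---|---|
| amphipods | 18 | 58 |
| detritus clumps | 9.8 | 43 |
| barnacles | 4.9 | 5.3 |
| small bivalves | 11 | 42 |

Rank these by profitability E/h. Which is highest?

Profitability E/h (kJ/s): amphipods = 18/58 = 0.31, detritus clumps = 9.8/43 = 0.228, barnacles = 4.9/5.3 = 0.925, small bivalves = 11/42 = 0.262.
Ranked: barnacles > amphipods > small bivalves > detritus clumps.

barnacles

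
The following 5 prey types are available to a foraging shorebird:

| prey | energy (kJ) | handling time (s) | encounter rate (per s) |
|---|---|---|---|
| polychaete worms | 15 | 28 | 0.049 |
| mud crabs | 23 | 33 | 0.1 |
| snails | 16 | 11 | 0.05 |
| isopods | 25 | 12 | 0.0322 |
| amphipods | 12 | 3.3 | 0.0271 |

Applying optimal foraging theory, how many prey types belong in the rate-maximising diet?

3

Rank by E/h (kJ/s): amphipods 3.64, isopods 2.08, snails 1.45, mud crabs 0.697, polychaete worms 0.536. Include each in turn until the next type's E/h falls below the running intake rate.
Rate on top 1: 0.2985. isopods: 2.08 > 0.2985 → include.
Rate on top 2: 0.7658. snails: 1.45 > 0.7658 → include.
Rate on top 3: 0.9528. mud crabs: 0.697 < 0.9528 → exclude; stop.
Optimal diet: amphipods, isopods, snails — 3 of 5 types.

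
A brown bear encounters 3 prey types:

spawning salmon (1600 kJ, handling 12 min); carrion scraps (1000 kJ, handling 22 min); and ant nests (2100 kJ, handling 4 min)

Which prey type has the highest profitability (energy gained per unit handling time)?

ant nests

In descending order of E/h:
ant nests: 2100/4 = 525 kJ/min
spawning salmon: 1600/12 = 133 kJ/min
carrion scraps: 1000/22 = 45.5 kJ/min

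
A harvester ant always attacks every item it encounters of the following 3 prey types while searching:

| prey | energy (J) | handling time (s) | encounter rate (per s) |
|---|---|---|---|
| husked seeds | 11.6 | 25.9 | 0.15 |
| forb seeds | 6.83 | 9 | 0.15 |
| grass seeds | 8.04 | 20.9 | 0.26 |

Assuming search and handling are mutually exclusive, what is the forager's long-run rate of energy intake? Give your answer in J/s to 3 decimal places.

0.416 J/s

R = Σλ_iE_i / (1 + Σλ_ih_i)
Numerator: 0.15×11.6 + 0.15×6.83 + 0.26×8.04 = 4.855
Denominator: 1 + 0.15×25.9 + 0.15×9 + 0.26×20.9 = 11.67
R = 4.855/11.67 = 0.4161 J/s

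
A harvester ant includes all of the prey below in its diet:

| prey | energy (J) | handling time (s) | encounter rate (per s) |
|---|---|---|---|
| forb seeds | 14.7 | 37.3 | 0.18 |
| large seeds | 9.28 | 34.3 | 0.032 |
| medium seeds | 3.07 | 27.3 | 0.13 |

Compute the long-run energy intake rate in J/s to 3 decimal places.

0.270 J/s

R = (0.18×14.7 + 0.032×9.28 + 0.13×3.07) / (1 + 0.18×37.3 + 0.032×34.3 + 0.13×27.3) = 3.342/12.36 = 0.2704 J/s.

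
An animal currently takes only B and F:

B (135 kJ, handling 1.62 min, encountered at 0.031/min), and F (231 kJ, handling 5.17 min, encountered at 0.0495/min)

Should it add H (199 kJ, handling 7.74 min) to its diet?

Yes

Current rate: (0.031×135 + 0.0495×231)/(1 + 0.031×1.62 + 0.0495×5.17) = 11.96 kJ/min.
Profitability of H: 199/7.74 = 25.71 kJ/min.
Since 25.71 > R, including H increases the long-run rate.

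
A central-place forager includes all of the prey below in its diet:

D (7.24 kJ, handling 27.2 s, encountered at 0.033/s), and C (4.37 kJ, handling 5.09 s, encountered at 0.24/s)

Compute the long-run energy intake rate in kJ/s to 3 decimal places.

R = Σλ_iE_i / (1 + Σλ_ih_i)
Numerator: 0.033×7.24 + 0.24×4.37 = 1.288
Denominator: 1 + 0.033×27.2 + 0.24×5.09 = 3.119
R = 1.288/3.119 = 0.4128 kJ/s

0.413 kJ/s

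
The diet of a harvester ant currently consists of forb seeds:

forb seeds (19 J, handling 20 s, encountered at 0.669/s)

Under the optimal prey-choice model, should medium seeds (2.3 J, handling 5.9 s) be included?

No

On forb seeds alone, R = ΣλE/(1+Σλh) = 12.71/14.38 = 0.8839 J/s.
medium seeds: E/h = 2.3/5.9 = 0.3898 J/s.
0.3898 < 0.8839, so adding medium seeds would lower the average — exclude it.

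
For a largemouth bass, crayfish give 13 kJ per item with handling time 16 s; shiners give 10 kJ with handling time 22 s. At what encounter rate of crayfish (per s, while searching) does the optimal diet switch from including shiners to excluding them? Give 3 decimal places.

The zero-one rule: include shiners iff E₂/h₂ > λE₁/(1+λh₁). Equality gives the switch point.
λE₁h₂ = E₂ + λE₂h₁ ⇒ λ = E₂/(E₁h₂ − E₂h₁) = 10/(286 − 160) = 0.07937 per s.

0.079 per s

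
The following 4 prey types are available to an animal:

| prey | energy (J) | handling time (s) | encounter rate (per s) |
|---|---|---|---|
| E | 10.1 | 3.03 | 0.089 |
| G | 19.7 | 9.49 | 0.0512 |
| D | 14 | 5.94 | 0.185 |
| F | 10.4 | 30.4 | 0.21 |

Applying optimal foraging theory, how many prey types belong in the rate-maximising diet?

Rank by E/h (J/s): E 3.33, D 2.36, G 2.08, F 0.342. Include each in turn until the next type's E/h falls below the running intake rate.
Rate on top 1: 0.708. D: 2.36 > 0.708 → include.
Rate on top 2: 1.473. G: 2.08 > 1.473 → include.
Rate on top 3: 1.576. F: 0.342 < 1.576 → exclude; stop.
Optimal diet: E, D, G — 3 of 4 types.

3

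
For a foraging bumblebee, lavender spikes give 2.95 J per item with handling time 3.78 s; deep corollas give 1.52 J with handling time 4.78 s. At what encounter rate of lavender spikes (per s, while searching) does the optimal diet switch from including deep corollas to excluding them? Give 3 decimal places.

At the threshold, the rate on lavender spikes alone equals the profitability of deep corollas: λ·2.95/(1 + λ·3.78) = 1.52/4.78 = 0.318.
Rearranging, λ(2.95 − 0.318×3.78) = 0.318, so λ = 0.318/1.748 = 0.1819 per s.

0.182 per s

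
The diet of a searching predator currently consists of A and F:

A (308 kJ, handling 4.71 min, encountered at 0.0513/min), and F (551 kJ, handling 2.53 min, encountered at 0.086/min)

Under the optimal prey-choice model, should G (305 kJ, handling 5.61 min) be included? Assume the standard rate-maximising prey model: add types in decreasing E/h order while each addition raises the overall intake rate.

Yes

Current rate: (0.0513×308 + 0.086×551)/(1 + 0.0513×4.71 + 0.086×2.53) = 43.3 kJ/min.
G: E/h = 305/5.61 = 54.37 kJ/min.
Since 54.37 > R, including G increases the long-run rate.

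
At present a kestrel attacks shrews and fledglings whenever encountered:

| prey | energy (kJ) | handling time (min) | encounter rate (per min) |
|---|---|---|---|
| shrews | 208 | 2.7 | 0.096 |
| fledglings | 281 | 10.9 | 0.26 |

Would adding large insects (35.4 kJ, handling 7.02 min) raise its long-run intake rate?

No

On shrews and fledglings alone, R = ΣλE/(1+Σλh) = 93.03/4.093 = 22.73 kJ/min.
Profitability of large insects: 35.4/7.02 = 5.043 kJ/min.
5.043 < 22.73, so adding large insects would lower the average — exclude it.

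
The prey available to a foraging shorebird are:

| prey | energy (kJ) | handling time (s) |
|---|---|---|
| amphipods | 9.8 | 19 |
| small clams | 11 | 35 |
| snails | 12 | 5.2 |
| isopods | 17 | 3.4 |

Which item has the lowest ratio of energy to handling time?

Profitability E/h (kJ/s): amphipods = 9.8/19 = 0.516, small clams = 11/35 = 0.314, snails = 12/5.2 = 2.31, isopods = 17/3.4 = 5.
Ranked: isopods > snails > amphipods > small clams.

small clams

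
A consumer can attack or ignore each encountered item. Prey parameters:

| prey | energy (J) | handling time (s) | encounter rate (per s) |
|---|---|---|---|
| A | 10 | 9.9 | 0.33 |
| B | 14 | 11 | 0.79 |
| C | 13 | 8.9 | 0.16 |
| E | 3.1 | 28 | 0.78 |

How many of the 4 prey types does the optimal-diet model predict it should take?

Profitabilities (E/h, J/s): C 1.46, B 1.27, A 1.01, E 0.111. Add prey in this order while the next type's profitability exceeds the intake rate on those already taken.
Rate on top 1: 0.8581. B: 1.27 > 0.8581 → include.
Rate on top 2: 1.182. A: 1.01 < 1.182 → exclude; stop.
Optimal diet: C, B — 2 of 4 types.

2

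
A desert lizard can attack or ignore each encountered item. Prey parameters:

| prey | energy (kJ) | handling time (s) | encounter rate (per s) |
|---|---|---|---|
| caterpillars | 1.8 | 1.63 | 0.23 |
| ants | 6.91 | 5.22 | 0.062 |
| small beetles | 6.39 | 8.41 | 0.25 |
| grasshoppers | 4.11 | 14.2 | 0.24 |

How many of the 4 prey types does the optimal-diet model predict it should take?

3

Rank by E/h (kJ/s): ants 1.32, caterpillars 1.1, small beetles 0.76, grasshoppers 0.289. Include each in turn until the next type's E/h falls below the running intake rate.
Rate on top 1: 0.3237. caterpillars: 1.1 > 0.3237 → include.
Rate on top 2: 0.496. small beetles: 0.76 > 0.496 → include.
Rate on top 3: 0.6419. grasshoppers: 0.289 < 0.6419 → exclude; stop.
Optimal diet: ants, caterpillars, small beetles — 3 of 4 types.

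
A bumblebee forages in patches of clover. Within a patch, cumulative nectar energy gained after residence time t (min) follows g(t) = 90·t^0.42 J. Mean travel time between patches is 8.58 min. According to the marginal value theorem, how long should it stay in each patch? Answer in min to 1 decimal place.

6.2 min

Optimal t* satisfies g'(t*) = g(t*)/(T + t*).
g'(t) = 0.42·90·t^-0.58. Setting 0.42·90·t^-0.58 = 90·t^0.42/(8.58+t) gives 0.42(8.58+t) = t, so 0.58·t = 0.42×8.58.
t* = 0.42×8.58/0.58 = 6.213 min.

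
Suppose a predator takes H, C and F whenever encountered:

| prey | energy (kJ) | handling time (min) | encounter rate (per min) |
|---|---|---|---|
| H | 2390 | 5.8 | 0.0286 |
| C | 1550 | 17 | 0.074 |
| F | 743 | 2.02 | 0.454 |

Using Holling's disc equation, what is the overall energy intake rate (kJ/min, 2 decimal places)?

155.76 kJ/min

R = (0.0286×2390 + 0.074×1550 + 0.454×743) / (1 + 0.0286×5.8 + 0.074×17 + 0.454×2.02) = 520.4/3.341 = 155.8 kJ/min.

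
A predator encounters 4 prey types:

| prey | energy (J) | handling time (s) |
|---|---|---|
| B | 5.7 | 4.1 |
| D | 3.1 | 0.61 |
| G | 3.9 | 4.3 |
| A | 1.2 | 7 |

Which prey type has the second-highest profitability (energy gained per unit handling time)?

In descending order of E/h:
D: 3.1/0.61 = 5.08 J/s
B: 5.7/4.1 = 1.39 J/s
G: 3.9/4.3 = 0.907 J/s
A: 1.2/7 = 0.171 J/s

B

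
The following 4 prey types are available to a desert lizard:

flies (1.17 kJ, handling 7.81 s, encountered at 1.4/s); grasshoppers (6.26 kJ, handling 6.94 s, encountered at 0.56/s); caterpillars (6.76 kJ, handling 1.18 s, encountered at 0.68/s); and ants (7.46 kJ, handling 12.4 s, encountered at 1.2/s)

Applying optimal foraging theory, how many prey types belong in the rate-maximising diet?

Profitabilities (E/h, kJ/s): caterpillars 5.73, grasshoppers 0.902, ants 0.602, flies 0.15. Add prey in this order while the next type's profitability exceeds the intake rate on those already taken.
Rate on top 1: 2.55. grasshoppers: 0.902 < 2.55 → exclude; stop.
Optimal diet: caterpillars — 1 of 4 types.

1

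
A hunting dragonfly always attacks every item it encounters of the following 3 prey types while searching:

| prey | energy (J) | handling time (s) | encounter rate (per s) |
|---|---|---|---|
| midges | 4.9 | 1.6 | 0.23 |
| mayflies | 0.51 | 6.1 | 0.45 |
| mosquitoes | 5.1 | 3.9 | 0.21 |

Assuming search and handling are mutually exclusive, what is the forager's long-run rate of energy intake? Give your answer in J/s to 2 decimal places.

R = (0.23×4.9 + 0.45×0.51 + 0.21×5.1) / (1 + 0.23×1.6 + 0.45×6.1 + 0.21×3.9) = 2.428/4.932 = 0.4922 J/s.

0.49 J/s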